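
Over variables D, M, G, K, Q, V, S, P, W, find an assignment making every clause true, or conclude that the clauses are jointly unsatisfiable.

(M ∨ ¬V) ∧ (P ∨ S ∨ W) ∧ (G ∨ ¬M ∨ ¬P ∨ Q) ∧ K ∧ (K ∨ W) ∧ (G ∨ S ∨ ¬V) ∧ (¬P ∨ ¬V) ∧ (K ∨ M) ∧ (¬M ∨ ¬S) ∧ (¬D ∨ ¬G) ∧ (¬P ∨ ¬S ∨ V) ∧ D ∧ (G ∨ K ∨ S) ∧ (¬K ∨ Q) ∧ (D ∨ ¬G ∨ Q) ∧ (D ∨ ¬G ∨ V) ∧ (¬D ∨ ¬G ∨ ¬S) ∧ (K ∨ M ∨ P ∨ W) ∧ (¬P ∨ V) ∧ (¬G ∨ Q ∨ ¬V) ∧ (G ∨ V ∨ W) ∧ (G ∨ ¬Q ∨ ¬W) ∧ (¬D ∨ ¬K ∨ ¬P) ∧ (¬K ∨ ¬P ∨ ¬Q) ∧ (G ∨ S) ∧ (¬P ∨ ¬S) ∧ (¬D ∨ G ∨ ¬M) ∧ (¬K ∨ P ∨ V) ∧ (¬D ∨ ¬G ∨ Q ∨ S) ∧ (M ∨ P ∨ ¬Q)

The formula is unsatisfiable.

Case D = True:
  (K) forces K = True.
  (¬D ∨ ¬G) forces G = False.
  (¬K ∨ Q) forces Q = True.
  (G ∨ ¬Q ∨ ¬W) forces W = False.
  (G ∨ V ∨ W) forces V = True.
  (M ∨ ¬V) forces M = True.
  Clause (¬D ∨ G ∨ ¬M) is falsified — contradiction.
Case D = False:
  Clause (D) is falsified — contradiction.
Both cases fail, so the formula is unsatisfiable.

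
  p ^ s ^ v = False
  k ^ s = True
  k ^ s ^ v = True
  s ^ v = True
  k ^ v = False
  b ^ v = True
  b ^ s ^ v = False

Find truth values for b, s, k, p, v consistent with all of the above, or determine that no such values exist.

b = True, s = True, k = False, p = True, v = False

p ^ s ^ v = T ^ T ^ F = False ✓
k ^ s = F ^ T = True ✓
k ^ s ^ v = F ^ T ^ F = True ✓
s ^ v = T ^ F = True ✓
k ^ v = F ^ F = False ✓
b ^ v = T ^ F = True ✓
b ^ s ^ v = T ^ T ^ F = False ✓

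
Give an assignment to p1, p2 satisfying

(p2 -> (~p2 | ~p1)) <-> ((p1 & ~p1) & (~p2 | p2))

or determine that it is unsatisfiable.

p1=T, p2=T

  (p2 -> (~p2 | ~p1)) <-> ((p1 & ~p1) & (~p2 | p2)) = True
    p2 -> (~p2 | ~p1) = False
      ~p2 | ~p1 = False
        ~p2 = False
        ~p1 = False
    (p1 & ~p1) & (~p2 | p2) = False
      p1 & ~p1 = False
        ~p1 = False
      ~p2 | p2 = True
        ~p2 = False
The formula evaluates to True.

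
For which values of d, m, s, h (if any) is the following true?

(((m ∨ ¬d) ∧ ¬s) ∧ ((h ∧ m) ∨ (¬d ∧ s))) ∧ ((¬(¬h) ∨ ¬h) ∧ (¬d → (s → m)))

d = True, m = True, s = False, h = True

  ((m ∨ ¬d) ∧ ¬s) ∧ ((h ∧ m) ∨ (¬d ∧ s)) = True
    (m ∨ ¬d) ∧ ¬s = True
      m ∨ ¬d = True
        ¬d = False
      ¬s = True
    (h ∧ m) ∨ (¬d ∧ s) = True
      h ∧ m = True
      ¬d ∧ s = False
        ¬d = False
  (¬(¬h) ∨ ¬h) ∧ (¬d → (s → m)) = True
    ¬(¬h) ∨ ¬h = True
      ¬(¬h) = True
        ¬h = False
      ¬h = False
    ¬d → (s → m) = True
      ¬d = False
      s → m = True
Both conjuncts True, so the formula holds.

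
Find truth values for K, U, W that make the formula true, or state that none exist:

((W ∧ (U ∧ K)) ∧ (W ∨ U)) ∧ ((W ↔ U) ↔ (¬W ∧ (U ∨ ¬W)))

No satisfying assignment exists.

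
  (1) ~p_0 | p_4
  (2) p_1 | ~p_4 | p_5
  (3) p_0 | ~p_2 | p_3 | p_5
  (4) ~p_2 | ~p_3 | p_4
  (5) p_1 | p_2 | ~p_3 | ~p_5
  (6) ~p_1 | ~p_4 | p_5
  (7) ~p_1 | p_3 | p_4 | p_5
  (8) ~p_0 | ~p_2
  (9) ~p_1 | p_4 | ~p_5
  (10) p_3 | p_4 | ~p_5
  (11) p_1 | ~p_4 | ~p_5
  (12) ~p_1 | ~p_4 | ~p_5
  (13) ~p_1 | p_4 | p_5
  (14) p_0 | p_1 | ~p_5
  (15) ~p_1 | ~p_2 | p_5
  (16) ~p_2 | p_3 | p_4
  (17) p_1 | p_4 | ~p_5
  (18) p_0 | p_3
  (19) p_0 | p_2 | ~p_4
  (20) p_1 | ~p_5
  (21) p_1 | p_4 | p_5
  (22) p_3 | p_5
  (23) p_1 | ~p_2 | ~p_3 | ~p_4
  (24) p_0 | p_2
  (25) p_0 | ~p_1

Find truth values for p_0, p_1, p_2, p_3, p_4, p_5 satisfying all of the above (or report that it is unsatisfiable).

The formula is unsatisfiable.

Case p_1 = True:
  (p_0 | ~p_1) forces p_0 = True.
  (~p_0 | p_4) forces p_4 = True.
  (~p_1 | ~p_4 | p_5) forces p_5 = True.
  Clause (~p_1 | ~p_4 | ~p_5) is falsified — contradiction.
Case p_1 = False:
  (p_1 | ~p_5) forces p_5 = False.
  (p_1 | ~p_4 | p_5) forces p_4 = False.
  Clause (p_1 | p_4 | p_5) is falsified — contradiction.
Both cases fail, so the formula is unsatisfiable.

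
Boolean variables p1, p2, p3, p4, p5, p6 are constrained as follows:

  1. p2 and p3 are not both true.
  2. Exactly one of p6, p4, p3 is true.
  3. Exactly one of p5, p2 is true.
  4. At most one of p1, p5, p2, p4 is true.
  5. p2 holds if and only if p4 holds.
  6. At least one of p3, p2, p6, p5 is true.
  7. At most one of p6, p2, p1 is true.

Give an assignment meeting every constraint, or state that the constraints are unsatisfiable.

p1 = False, p2 = False, p3 = False, p4 = False, p5 = True, p6 = True

  (1) p2=F, p3=F — not both ✓
  (2) {p6, p4, p3}: 1 true — exactly one ✓
  (3) {p5, p2}: 1 true — exactly one ✓
  (4) {p1, p5, p2, p4}: 1 true — at most one ✓
  (5) p2=F, p4=F — same ✓
  (6) {p3, p2, p6, p5}: 2 true — at least one ✓
  (7) {p6, p2, p1}: 1 true — at most one ✓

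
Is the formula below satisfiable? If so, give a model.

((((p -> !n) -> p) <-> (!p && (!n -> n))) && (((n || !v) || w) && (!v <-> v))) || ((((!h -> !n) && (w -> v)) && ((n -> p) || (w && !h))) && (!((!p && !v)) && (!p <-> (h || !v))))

h = True, v = True, w = True, n = False, p = False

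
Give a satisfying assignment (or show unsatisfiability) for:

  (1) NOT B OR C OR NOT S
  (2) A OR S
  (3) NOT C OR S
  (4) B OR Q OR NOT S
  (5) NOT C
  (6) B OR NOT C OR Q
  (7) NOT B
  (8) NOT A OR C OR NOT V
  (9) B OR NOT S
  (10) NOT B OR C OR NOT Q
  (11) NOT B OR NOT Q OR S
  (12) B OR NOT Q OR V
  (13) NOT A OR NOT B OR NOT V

C=F, V=F, Q=F, B=F, A=T, S=F

Unit clause (NOT C) forces C = False.
Unit clause (NOT B) forces B = False.
In (B OR NOT S) only NOT S is left, so S = False.
In (A OR S) only A is left, so A = True.
In (NOT A OR C OR NOT V) only NOT V is left, so V = False.
In (B OR NOT Q OR V) only NOT Q is left, so Q = False.
All clauses satisfied.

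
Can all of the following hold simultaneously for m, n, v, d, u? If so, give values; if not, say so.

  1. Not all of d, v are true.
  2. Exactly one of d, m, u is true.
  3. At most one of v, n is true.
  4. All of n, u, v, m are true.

Case n = True:
  (3) with n=T forces v = False.
  Constraint (4) is violated (v=F) — contradiction.
Case n = False:
  Constraint (4) is violated (n=F) — contradiction.
Both cases fail — unsatisfiable.

UNSATISFIABLE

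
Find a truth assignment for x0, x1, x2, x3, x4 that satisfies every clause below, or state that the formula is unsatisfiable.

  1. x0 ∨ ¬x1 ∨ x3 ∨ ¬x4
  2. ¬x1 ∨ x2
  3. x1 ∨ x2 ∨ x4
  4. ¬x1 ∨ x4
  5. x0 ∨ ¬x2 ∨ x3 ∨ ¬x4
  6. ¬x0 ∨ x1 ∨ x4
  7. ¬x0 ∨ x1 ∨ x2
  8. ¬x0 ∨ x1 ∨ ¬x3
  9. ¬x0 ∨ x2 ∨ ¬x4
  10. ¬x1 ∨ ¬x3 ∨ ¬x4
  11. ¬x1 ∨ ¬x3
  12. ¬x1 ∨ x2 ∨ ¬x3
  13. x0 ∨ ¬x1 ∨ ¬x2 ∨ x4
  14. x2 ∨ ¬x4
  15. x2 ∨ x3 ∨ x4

x0 = True, x1 = False, x2 = True, x3 = False, x4 = True

Set x0 = True.
Set x1 = False.
  then (¬x0 ∨ x1 ∨ x4) forces x4 = True.
  then (¬x0 ∨ x1 ∨ x2) forces x2 = True.
  then (¬x0 ∨ x1 ∨ ¬x3) forces x3 = False.
All clauses satisfied.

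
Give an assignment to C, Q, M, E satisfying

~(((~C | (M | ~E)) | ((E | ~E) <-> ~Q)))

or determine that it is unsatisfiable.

C = True, Q = True, M = False, E = True

  ~(((~C | (M | ~E)) | ((E | ~E) <-> ~Q))) = True
    (~C | (M | ~E)) | ((E | ~E) <-> ~Q) = False
      ~C | (M | ~E) = False
        ~C = False
        M | ~E = False
          ~E = False
      (E | ~E) <-> ~Q = False
        E | ~E = True
          ~E = False
        ~Q = False
The formula evaluates to True.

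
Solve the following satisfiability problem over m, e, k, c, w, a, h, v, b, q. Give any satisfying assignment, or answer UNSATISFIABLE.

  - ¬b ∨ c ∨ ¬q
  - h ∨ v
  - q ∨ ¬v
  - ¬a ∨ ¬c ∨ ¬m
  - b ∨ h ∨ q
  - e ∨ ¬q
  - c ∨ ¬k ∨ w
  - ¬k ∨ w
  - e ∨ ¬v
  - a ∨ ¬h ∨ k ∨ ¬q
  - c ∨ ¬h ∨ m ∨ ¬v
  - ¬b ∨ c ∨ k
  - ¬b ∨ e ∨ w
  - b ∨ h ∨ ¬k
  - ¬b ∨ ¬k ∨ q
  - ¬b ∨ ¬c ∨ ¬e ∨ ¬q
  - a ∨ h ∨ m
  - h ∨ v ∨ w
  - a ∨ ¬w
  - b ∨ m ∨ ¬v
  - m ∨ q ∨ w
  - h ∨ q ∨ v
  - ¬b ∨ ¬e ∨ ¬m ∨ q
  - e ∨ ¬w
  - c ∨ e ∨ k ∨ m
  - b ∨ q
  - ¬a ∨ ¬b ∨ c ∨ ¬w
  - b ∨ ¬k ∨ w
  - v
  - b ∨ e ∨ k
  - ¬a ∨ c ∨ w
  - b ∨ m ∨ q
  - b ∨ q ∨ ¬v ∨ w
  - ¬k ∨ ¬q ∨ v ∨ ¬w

m = True, e = True, k = False, c = True, w = False, a = False, h = False, v = True, b = False, q = True

Unit clause (v) forces v = True.
In (q ∨ ¬v) only q is left, so q = True.
In (e ∨ ¬q) only e is left, so e = True.
Try m = False:
  (b ∨ m ∨ ¬v) forces b = True.
  (¬b ∨ c ∨ ¬q) forces c = True.
  clause (¬b ∨ ¬c ∨ ¬e ∨ ¬q) is falsified — backtrack.
So m = True.
Set k = False.
Set c = True.
  then (¬a ∨ ¬c ∨ ¬m) forces a = False.
  then (a ∨ ¬h ∨ k ∨ ¬q) forces h = False.
  then (¬b ∨ ¬c ∨ ¬e ∨ ¬q) forces b = False.
  then (a ∨ ¬w) forces w = False.
All clauses satisfied.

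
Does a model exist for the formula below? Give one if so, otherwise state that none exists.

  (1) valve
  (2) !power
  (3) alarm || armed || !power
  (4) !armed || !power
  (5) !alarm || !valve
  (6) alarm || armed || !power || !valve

alarm = False, valve = True, armed = False, power = False

Unit clause (valve) forces valve = True.
Unit clause (!power) forces power = False.
In (!alarm || !valve) only !alarm is left, so alarm = False.
Set armed = False.
All clauses satisfied.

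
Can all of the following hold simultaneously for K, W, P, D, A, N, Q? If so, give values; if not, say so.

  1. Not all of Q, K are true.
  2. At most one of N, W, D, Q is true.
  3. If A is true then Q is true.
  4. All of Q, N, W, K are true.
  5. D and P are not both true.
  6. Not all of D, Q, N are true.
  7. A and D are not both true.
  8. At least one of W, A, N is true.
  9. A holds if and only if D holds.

Case K = True:
  (1) with K=T forces Q = False.
  Constraint (4) is violated (Q=F) — contradiction.
Case K = False:
  Constraint (4) is violated (K=F) — contradiction.
Both cases fail — unsatisfiable.

UNSATISFIABLE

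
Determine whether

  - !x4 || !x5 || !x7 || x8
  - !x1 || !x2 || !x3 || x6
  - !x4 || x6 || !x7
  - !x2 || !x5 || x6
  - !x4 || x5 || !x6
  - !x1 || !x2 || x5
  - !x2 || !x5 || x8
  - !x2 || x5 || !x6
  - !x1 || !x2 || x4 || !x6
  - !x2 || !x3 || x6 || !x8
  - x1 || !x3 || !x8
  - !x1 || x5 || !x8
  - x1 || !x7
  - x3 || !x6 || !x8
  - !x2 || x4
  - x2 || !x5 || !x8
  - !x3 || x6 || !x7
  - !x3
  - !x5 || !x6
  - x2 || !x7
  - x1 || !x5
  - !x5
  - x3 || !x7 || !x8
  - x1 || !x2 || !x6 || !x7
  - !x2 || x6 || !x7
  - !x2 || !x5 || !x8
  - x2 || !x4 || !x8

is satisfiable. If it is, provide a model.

Unit clause (!x3) forces x3 = False.
Unit clause (!x5) forces x5 = False.
Set x1 = False.
  then (x1 || !x7) forces x7 = False.
Set x2 = True.
  then (!x2 || x5 || !x6) forces x6 = False.
  then (!x2 || x4) forces x4 = True.
Set x8 = False.
All clauses satisfied.

x1 = False; x2 = True; x3 = False; x4 = True; x5 = False; x6 = False; x7 = False; x8 = False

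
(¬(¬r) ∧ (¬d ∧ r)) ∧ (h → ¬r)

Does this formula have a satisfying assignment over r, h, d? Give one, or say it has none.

r = True, h = False, d = False

  ¬(¬r) ∧ (¬d ∧ r) = True
    ¬(¬r) = True
      ¬r = False
    ¬d ∧ r = True
      ¬d = True
  h → ¬r = True
    ¬r = False
Both conjuncts True, so the formula holds.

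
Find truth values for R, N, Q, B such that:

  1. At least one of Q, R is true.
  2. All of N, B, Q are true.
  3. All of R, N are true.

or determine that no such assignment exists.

R = True, N = True, Q = True, B = True

  (1) {Q, R}: 2 true — at least one ✓
  (2) {N, B, Q}: all 3 true ✓
  (3) {R, N}: all 2 true ✓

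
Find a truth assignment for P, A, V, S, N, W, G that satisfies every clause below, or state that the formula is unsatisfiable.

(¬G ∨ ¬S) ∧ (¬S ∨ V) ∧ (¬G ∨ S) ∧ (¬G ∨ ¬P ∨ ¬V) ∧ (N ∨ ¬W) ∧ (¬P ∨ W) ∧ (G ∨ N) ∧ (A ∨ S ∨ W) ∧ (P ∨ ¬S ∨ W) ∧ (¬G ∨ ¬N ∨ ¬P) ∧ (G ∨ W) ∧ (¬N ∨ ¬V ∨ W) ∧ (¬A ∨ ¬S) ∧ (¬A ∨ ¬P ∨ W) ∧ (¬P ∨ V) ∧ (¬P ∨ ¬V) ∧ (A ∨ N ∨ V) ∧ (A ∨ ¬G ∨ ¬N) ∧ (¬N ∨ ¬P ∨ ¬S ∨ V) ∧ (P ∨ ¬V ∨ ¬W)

P = False, A = False, V = False, S = False, N = True, W = True, G = False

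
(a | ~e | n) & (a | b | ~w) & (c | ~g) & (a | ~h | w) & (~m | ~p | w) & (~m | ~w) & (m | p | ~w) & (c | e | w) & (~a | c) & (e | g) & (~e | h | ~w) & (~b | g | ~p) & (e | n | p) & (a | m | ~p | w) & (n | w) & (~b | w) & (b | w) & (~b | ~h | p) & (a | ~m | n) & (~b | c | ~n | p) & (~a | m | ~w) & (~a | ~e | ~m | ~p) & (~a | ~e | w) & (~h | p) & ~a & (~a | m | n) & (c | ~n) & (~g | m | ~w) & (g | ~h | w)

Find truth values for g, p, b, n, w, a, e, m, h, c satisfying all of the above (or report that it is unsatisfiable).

The formula is unsatisfiable.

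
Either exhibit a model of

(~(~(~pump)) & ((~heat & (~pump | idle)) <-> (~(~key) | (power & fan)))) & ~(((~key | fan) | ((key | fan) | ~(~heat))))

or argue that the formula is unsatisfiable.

The conjunct ~(((~key | fan) | ((key | fan) | ~(~heat)))) is unsatisfiable on its own:
  heat=F, fan=F, key=F: evaluates to False.
  heat=F, fan=F, key=T: evaluates to False.
  heat=F, fan=T, key=F: evaluates to False.
  heat=F, fan=T, key=T: evaluates to False.
  heat=T, fan=F, key=F: evaluates to False.
  heat=T, fan=F, key=T: evaluates to False.
  heat=T, fan=T, key=F: evaluates to False.
  heat=T, fan=T, key=T: evaluates to False.
So the whole conjunction is unsatisfiable.

Unsatisfiable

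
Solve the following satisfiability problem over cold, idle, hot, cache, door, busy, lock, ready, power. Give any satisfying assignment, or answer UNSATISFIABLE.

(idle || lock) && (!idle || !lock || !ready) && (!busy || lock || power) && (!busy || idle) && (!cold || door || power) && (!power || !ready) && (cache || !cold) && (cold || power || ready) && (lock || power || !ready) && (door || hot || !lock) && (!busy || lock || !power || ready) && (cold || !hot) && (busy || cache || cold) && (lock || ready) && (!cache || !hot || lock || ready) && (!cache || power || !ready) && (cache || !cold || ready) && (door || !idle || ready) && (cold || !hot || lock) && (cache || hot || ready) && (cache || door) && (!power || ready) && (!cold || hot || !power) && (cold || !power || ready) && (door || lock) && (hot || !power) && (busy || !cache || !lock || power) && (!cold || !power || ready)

cold=T, idle=T, hot=T, cache=T, door=T, busy=T, lock=T, ready=F, power=F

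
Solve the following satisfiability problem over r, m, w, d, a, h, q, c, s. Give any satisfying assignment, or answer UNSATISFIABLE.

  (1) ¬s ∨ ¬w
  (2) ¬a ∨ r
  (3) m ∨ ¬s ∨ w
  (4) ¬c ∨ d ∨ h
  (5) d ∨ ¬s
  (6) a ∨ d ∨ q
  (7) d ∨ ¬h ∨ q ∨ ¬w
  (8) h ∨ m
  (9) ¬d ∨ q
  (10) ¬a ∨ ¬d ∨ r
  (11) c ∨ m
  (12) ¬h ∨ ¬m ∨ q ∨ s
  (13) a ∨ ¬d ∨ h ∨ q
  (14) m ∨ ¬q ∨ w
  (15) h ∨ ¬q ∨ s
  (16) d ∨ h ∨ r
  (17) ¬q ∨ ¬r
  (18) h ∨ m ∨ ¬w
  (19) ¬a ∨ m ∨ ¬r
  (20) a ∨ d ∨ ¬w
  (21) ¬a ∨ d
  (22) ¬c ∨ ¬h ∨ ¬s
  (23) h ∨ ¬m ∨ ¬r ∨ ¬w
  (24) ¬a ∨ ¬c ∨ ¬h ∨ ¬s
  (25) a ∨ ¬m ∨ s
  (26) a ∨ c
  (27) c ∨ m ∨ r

r=F, m=F, w=T, d=T, a=F, h=T, q=T, c=T, s=F

Set r = False.
  then (¬a ∨ r) forces a = False.
  then (a ∨ c) forces c = True.
Set m = False.
  then (h ∨ m) forces h = True.
  then (¬c ∨ ¬h ∨ ¬s) forces s = False.
Try w = False:
  (m ∨ ¬q ∨ w) forces q = False.
  (a ∨ d ∨ q) forces d = True.
  clause (¬d ∨ q) is falsified — backtrack.
So w = True.
  then (a ∨ d ∨ ¬w) forces d = True.
  then (¬d ∨ q) forces q = True.
All clauses satisfied.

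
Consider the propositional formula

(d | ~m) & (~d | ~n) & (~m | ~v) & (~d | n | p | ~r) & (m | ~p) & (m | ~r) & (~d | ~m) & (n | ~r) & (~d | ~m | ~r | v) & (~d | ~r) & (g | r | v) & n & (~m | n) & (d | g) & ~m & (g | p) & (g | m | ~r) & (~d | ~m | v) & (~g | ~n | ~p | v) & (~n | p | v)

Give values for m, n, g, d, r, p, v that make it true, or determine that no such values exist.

m = False, n = True, g = True, d = False, r = False, p = False, v = True

Unit clause (n) forces n = True.
Unit clause (~m) forces m = False.
In (~d | ~n) only ~d is left, so d = False.
In (m | ~p) only ~p is left, so p = False.
In (m | ~r) only ~r is left, so r = False.
In (d | g) only g is left, so g = True.
In (~n | p | v) only v is left, so v = True.
All clauses satisfied.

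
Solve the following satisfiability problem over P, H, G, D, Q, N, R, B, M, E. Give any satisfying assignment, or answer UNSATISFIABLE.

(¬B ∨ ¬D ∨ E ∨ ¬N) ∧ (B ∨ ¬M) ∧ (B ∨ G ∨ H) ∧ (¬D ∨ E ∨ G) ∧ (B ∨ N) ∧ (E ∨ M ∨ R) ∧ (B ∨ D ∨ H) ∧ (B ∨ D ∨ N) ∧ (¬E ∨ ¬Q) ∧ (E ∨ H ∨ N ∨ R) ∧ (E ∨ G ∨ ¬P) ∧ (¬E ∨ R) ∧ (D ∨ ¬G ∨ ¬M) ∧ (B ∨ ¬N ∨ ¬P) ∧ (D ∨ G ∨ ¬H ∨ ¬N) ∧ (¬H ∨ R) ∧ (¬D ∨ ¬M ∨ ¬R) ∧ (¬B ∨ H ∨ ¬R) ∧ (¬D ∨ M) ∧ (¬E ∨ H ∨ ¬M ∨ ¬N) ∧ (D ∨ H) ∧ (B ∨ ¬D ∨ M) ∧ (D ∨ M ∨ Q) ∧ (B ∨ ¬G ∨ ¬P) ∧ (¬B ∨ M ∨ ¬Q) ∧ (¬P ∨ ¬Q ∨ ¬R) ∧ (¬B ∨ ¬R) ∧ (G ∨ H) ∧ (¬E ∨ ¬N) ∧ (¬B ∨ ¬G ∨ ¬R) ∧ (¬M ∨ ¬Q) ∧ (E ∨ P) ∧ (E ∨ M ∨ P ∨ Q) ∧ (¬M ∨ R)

UNSATISFIABLE

Case M = True:
  (B ∨ ¬M) forces B = True.
  (¬B ∨ ¬R) forces R = False.
  Clause (¬M ∨ R) is falsified — contradiction.
Case M = False:
  (¬D ∨ M) forces D = False.
  (D ∨ H) forces H = True.
  (¬H ∨ R) forces R = True.
  (D ∨ M ∨ Q) forces Q = True.
  (¬E ∨ ¬Q) forces E = False.
  (¬B ∨ M ∨ ¬Q) forces B = False.
  (B ∨ N) forces N = True.
  (B ∨ ¬N ∨ ¬P) forces P = False.
  Clause (E ∨ P) is falsified — contradiction.
Both cases fail, so the formula is unsatisfiable.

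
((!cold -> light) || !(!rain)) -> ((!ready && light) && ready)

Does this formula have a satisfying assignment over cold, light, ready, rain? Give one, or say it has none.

cold=F; light=F; ready=T; rain=F

  ((!cold -> light) || !(!rain)) -> ((!ready && light) && ready) = True
    (!cold -> light) || !(!rain) = False
      !cold -> light = False
        !cold = True
      !(!rain) = False
        !rain = True
    (!ready && light) && ready = False
      !ready && light = False
        !ready = False
The formula evaluates to True.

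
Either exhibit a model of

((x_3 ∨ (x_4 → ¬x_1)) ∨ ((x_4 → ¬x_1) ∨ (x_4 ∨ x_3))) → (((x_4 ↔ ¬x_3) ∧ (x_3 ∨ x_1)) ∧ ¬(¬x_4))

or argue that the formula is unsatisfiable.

x_1 = True, x_3 = False, x_4 = True

  ((x_3 ∨ (x_4 → ¬x_1)) ∨ ((x_4 → ¬x_1) ∨ (x_4 ∨ x_3))) → (((x_4 ↔ ¬x_3) ∧ (x_3 ∨ x_1)) ∧ ¬(¬x_4)) = True
    (x_3 ∨ (x_4 → ¬x_1)) ∨ ((x_4 → ¬x_1) ∨ (x_4 ∨ x_3)) = True
      x_3 ∨ (x_4 → ¬x_1) = False
        x_4 → ¬x_1 = False
          ¬x_1 = False
      (x_4 → ¬x_1) ∨ (x_4 ∨ x_3) = True
        x_4 → ¬x_1 = False
          ¬x_1 = False
        x_4 ∨ x_3 = True
    ((x_4 ↔ ¬x_3) ∧ (x_3 ∨ x_1)) ∧ ¬(¬x_4) = True
      (x_4 ↔ ¬x_3) ∧ (x_3 ∨ x_1) = True
        x_4 ↔ ¬x_3 = True
          ¬x_3 = True
        x_3 ∨ x_1 = True
      ¬(¬x_4) = True
        ¬x_4 = False
The formula evaluates to True.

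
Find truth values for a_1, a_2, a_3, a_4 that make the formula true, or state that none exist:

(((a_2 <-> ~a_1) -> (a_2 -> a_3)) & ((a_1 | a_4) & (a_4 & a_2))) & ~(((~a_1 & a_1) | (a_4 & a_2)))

Case a_2 = True: the formula simplifies to ((~a_1 -> a_3) & ((a_1 | a_4) & a_4)) & ~(((~a_1 & a_1) | a_4)).
  a_4 = True: the conjunct ~(((~a_1 & a_1) | a_4)) becomes ~(((~a_1 & a_1) | True)) = False.
  a_4 = False: the conjunct a_4 is False.
Case a_2 = False: the conjunct a_2 is False.
Both cases fail — unsatisfiable.

The formula is unsatisfiable.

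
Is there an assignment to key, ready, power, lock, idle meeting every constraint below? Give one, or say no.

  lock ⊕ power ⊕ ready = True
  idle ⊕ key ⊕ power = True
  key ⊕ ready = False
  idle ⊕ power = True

key=F, ready=F, power=T, lock=F, idle=F

lock ⊕ power ⊕ ready = F ⊕ T ⊕ F = True ✓
idle ⊕ key ⊕ power = F ⊕ F ⊕ T = True ✓
key ⊕ ready = F ⊕ F = False ✓
idle ⊕ power = F ⊕ T = True ✓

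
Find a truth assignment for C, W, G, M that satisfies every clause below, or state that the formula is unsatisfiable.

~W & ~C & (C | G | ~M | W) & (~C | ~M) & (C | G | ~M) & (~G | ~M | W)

C = False, W = False, G = False, M = False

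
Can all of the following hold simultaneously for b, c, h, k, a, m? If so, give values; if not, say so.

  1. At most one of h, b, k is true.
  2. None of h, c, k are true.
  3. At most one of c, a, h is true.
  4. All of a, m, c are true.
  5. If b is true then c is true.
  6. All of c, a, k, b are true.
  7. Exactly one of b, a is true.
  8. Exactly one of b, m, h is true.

Case c = True:
  Constraint (2) is violated (c=T) — contradiction.
Case c = False:
  Constraint (4) is violated (c=F) — contradiction.
Both cases fail — unsatisfiable.

UNSATISFIABLE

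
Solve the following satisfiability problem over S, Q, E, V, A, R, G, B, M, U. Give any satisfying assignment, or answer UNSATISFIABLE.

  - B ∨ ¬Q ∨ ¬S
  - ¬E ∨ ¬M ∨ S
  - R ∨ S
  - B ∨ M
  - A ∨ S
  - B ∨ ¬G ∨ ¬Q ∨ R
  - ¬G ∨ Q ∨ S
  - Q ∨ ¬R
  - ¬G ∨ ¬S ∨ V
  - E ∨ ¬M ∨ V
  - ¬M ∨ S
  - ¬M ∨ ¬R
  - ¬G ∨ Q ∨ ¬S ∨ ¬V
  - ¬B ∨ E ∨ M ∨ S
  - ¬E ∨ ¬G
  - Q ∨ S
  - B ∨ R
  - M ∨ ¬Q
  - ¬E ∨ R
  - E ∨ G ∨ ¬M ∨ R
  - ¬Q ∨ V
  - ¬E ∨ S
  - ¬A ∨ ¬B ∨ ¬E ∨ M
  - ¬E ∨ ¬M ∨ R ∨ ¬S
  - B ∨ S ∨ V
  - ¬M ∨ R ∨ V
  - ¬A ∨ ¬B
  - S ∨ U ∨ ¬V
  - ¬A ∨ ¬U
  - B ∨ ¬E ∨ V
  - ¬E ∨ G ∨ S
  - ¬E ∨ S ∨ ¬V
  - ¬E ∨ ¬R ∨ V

Try S = False:
  (R ∨ S) forces R = True.
  (A ∨ S) forces A = True.
  (Q ∨ ¬R) forces Q = True.
  (¬M ∨ S) forces M = False.
  clause (M ∨ ¬Q) is falsified — backtrack.
So S = True.
Set Q = False.
  then (Q ∨ ¬R) forces R = False.
  then (B ∨ R) forces B = True.
  then (¬E ∨ R) forces E = False.
  then (¬A ∨ ¬B) forces A = False.
Set V = True.
  then (¬G ∨ Q ∨ ¬S ∨ ¬V) forces G = False.
  then (E ∨ G ∨ ¬M ∨ R) forces M = False.
Set U = False.
All clauses satisfied.

S = True; Q = False; E = False; V = True; A = False; R = False; G = False; B = True; M = False; U = False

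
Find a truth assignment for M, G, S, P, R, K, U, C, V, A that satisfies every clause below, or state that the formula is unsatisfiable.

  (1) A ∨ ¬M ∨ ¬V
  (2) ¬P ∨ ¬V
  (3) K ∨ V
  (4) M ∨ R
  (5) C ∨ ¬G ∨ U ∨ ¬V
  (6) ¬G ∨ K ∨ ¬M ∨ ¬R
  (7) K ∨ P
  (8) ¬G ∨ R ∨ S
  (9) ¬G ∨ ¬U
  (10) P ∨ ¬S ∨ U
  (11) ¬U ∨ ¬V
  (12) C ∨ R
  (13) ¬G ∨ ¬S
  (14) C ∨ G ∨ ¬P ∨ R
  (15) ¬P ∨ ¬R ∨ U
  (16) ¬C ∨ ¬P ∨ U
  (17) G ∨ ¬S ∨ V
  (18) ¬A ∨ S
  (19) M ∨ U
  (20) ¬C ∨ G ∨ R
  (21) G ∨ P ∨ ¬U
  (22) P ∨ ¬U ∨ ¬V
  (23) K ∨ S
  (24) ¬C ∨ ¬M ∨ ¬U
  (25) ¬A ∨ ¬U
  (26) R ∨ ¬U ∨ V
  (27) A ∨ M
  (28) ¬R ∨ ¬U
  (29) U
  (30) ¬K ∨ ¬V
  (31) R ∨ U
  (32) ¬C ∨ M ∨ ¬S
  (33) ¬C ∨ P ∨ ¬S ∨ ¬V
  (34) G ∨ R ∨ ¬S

Case R = True:
  (¬R ∨ ¬U) forces U = False.
  Clause (U) is falsified — contradiction.
Case R = False:
  (M ∨ R) forces M = True.
  (C ∨ R) forces C = True.
  (¬C ∨ G ∨ R) forces G = True.
  (¬G ∨ R ∨ S) forces S = True.
  Clause (¬G ∨ ¬S) is falsified — contradiction.
Both cases fail, so the formula is unsatisfiable.

Unsatisfiable — no assignment works.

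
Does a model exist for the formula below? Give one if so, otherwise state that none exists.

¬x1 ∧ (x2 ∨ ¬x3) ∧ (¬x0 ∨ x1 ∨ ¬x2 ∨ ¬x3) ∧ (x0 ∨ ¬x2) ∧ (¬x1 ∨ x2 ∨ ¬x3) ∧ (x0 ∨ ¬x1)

x0=F, x1=F, x2=F, x3=F

Unit clause (¬x1) forces x1 = False.
Set x0 = False.
  then (x0 ∨ ¬x2) forces x2 = False.
  then (x2 ∨ ¬x3) forces x3 = False.
Check each clause:
  (¬x1): ¬x1 holds.
  (x2 ∨ ¬x3): ¬x3 holds.
  (¬x0 ∨ x1 ∨ ¬x2 ∨ ¬x3): ¬x0 holds.
  (x0 ∨ ¬x2): ¬x2 holds.
  (¬x1 ∨ x2 ∨ ¬x3): ¬x1 holds.
  (x0 ∨ ¬x1): ¬x1 holds.
All clauses satisfied.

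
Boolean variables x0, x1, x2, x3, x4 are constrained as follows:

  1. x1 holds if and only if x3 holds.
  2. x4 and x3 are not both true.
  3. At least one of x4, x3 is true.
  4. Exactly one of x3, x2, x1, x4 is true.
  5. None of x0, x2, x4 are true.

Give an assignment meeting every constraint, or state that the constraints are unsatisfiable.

Case x4 = True:
  Constraint (5) is violated (x4=T) — contradiction.
Case x4 = False:
  (3) with x4=F forces x3 = True.
  (1) with x3=T forces x1 = True.
  Constraint (4) is violated (x3=T, x1=T) — contradiction.
Both cases fail — unsatisfiable.

UNSATISFIABLE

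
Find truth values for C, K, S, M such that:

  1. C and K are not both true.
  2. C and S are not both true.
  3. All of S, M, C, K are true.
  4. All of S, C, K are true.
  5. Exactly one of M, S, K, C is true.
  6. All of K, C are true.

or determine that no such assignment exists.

Case M = True:
  (3) forces S = True.
  Constraint (5) is violated (M=T, S=T) — contradiction.
Case M = False:
  Constraint (3) is violated (M=F) — contradiction.
Both cases fail — unsatisfiable.

Unsatisfiable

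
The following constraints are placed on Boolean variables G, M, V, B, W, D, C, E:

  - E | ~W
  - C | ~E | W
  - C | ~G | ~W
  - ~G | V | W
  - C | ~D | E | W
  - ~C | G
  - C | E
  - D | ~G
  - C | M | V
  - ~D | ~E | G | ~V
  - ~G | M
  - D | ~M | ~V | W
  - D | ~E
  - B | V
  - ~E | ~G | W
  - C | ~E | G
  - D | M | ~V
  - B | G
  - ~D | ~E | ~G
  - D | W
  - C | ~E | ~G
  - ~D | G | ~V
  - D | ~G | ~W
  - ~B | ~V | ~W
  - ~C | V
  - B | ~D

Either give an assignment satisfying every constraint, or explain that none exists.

G = True; M = True; V = True; B = True; W = False; D = True; C = True; E = False

Set G = True.
  then (D | ~G) forces D = True.
  then (~G | M) forces M = True.
  then (~D | ~E | ~G) forces E = False.
  then (B | ~D) forces B = True.
  then (E | ~W) forces W = False.
  then (~G | V | W) forces V = True.
  then (C | ~D | E | W) forces C = True.
All clauses satisfied.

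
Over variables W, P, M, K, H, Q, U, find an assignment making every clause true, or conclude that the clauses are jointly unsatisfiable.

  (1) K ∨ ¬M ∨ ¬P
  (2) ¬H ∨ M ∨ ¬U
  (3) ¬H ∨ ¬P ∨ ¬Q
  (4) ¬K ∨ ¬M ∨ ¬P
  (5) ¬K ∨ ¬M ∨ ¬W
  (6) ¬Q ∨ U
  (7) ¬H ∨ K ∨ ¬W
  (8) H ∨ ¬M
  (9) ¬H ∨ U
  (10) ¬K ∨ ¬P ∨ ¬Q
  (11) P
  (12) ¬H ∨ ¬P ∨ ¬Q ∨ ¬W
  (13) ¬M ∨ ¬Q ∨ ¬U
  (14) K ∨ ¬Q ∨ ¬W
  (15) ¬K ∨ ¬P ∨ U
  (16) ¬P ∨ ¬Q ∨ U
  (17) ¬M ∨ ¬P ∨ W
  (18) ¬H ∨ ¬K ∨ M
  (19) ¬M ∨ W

W: False, P: True, M: False, K: False, H: False, Q: True, U: True

Unit clause (P) forces P = True.
Set W = False.
  then (¬M ∨ ¬P ∨ W) forces M = False.
Set K = False.
Try H = True:
  (¬H ∨ M ∨ ¬U) forces U = False.
  clause (¬H ∨ U) is falsified — backtrack.
So H = False.
Set Q = True.
  then (¬Q ∨ U) forces U = True.
All clauses satisfied.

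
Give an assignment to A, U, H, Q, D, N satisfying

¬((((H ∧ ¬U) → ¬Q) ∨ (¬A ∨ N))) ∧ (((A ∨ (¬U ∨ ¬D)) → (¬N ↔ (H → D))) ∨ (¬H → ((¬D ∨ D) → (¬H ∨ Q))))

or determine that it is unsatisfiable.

A = True; U = False; H = True; Q = True; D = True; N = False

  ¬((((H ∧ ¬U) → ¬Q) ∨ (¬A ∨ N))) = True
    ((H ∧ ¬U) → ¬Q) ∨ (¬A ∨ N) = False
      (H ∧ ¬U) → ¬Q = False
        H ∧ ¬U = True
          ¬U = True
        ¬Q = False
      ¬A ∨ N = False
        ¬A = False
  ((A ∨ (¬U ∨ ¬D)) → (¬N ↔ (H → D))) ∨ (¬H → ((¬D ∨ D) → (¬H ∨ Q))) = True
    (A ∨ (¬U ∨ ¬D)) → (¬N ↔ (H → D)) = True
      A ∨ (¬U ∨ ¬D) = True
        ¬U ∨ ¬D = True
          ¬U = True
          ¬D = False
      ¬N ↔ (H → D) = True
        ¬N = True
        H → D = True
    ¬H → ((¬D ∨ D) → (¬H ∨ Q)) = True
      ¬H = False
      (¬D ∨ D) → (¬H ∨ Q) = True
        ¬D ∨ D = True
          ¬D = False
        ¬H ∨ Q = True
          ¬H = False
Both conjuncts True, so the formula holds.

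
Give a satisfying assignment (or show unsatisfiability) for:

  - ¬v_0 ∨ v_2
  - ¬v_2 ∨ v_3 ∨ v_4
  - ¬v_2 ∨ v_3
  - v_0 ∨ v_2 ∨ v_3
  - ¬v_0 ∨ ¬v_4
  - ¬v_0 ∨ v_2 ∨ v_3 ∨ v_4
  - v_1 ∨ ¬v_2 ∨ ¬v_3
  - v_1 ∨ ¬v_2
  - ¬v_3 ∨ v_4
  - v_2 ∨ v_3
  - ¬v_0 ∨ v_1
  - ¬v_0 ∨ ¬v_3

Try v_0 = True:
  (¬v_0 ∨ v_2) forces v_2 = True.
  (¬v_2 ∨ v_3) forces v_3 = True.
  clause (¬v_0 ∨ ¬v_3) is falsified — backtrack.
So v_0 = False.
Set v_1 = True.
Set v_2 = True.
  then (¬v_2 ∨ v_3) forces v_3 = True.
  then (¬v_3 ∨ v_4) forces v_4 = True.
All clauses satisfied.

v_0 = False, v_1 = True, v_2 = True, v_3 = True, v_4 = True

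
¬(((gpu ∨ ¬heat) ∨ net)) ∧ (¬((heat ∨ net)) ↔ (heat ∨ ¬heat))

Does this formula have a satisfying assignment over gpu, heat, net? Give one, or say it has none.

Unsatisfiable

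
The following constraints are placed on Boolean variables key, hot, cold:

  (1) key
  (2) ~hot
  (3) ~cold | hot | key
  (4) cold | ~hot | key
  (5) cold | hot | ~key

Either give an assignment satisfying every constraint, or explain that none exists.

key = True; hot = False; cold = True

Unit clause (key) forces key = True.
Unit clause (~hot) forces hot = False.
In (cold | hot | ~key) only cold is left, so cold = True.
All clauses satisfied.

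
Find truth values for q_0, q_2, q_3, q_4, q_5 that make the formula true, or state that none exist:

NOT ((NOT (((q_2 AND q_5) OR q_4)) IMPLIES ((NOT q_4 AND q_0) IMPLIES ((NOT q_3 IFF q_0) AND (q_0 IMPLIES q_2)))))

q_0=T, q_2=T, q_3=T, q_4=F, q_5=F

  NOT ((NOT (((q_2 AND q_5) OR q_4)) IMPLIES ((NOT q_4 AND q_0) IMPLIES ((NOT q_3 IFF q_0) AND (q_0 IMPLIES q_2))))) = True
    NOT (((q_2 AND q_5) OR q_4)) IMPLIES ((NOT q_4 AND q_0) IMPLIES ((NOT q_3 IFF q_0) AND (q_0 IMPLIES q_2))) = False
      NOT (((q_2 AND q_5) OR q_4)) = True
        (q_2 AND q_5) OR q_4 = False
          q_2 AND q_5 = False
      (NOT q_4 AND q_0) IMPLIES ((NOT q_3 IFF q_0) AND (q_0 IMPLIES q_2)) = False
        NOT q_4 AND q_0 = True
          NOT q_4 = True
        (NOT q_3 IFF q_0) AND (q_0 IMPLIES q_2) = False
          NOT q_3 IFF q_0 = False
            NOT q_3 = False
          q_0 IMPLIES q_2 = True
The formula evaluates to True.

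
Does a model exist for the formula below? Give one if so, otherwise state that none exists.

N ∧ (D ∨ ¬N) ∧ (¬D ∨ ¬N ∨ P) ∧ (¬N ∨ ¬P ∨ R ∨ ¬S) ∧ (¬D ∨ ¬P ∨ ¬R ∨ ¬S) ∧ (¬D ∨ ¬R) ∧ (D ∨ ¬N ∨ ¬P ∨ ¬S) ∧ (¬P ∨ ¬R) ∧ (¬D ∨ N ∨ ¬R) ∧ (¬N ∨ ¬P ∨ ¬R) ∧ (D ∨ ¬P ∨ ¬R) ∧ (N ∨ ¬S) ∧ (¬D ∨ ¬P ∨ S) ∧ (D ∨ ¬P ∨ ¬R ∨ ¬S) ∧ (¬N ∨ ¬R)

The formula is unsatisfiable.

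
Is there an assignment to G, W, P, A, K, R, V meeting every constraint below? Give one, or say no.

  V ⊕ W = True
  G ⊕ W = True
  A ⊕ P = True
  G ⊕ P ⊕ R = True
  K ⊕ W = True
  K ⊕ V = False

G=F, W=T, P=F, A=T, K=F, R=T, V=F

V ⊕ W = F ⊕ T = True ✓
G ⊕ W = F ⊕ T = True ✓
A ⊕ P = T ⊕ F = True ✓
G ⊕ P ⊕ R = F ⊕ F ⊕ T = True ✓
K ⊕ W = F ⊕ T = True ✓
K ⊕ V = F ⊕ F = False ✓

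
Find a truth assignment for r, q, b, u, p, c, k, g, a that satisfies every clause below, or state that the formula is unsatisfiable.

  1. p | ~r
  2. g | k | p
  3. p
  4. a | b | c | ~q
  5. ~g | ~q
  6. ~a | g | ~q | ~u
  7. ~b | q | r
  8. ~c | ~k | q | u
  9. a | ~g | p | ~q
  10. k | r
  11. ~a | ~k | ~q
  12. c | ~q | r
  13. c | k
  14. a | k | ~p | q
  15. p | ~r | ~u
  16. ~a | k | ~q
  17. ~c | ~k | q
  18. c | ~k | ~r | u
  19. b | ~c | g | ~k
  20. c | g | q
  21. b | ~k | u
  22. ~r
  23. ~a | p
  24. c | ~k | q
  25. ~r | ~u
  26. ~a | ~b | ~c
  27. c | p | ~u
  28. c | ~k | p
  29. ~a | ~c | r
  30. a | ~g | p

Unit clause (p) forces p = True.
Unit clause (~r) forces r = False.
In (k | r) only k is left, so k = True.
Try q = False:
  (~b | q | r) forces b = False.
  (~c | ~k | q) forces c = False.
  clause (c | ~k | q) is falsified — backtrack.
So q = True.
  then (~g | ~q) forces g = False.
  then (~a | ~k | ~q) forces a = False.
  then (c | ~q | r) forces c = True.
  then (b | ~c | g | ~k) forces b = True.
Set u = True.
All clauses satisfied.

r: False; q: True; b: True; u: True; p: True; c: True; k: True; g: False; a: False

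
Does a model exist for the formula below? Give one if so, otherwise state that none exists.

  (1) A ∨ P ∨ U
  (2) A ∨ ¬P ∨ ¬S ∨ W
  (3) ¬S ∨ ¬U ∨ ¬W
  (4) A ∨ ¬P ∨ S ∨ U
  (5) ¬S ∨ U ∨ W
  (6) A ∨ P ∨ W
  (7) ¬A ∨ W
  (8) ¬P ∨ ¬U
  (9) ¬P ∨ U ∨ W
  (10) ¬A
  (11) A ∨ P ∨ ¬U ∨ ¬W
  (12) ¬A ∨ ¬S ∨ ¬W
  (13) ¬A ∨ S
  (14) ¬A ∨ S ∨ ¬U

S: True, U: False, P: True, A: False, W: True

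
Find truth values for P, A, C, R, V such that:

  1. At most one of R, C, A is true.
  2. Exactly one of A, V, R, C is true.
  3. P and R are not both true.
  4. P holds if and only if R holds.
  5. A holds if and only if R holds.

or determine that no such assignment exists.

P = False, A = False, C = False, R = False, V = True

  (1) {R, C, A}: 0 true — at most one ✓
  (2) {A, V, R, C}: 1 true — exactly one ✓
  (3) P=F, R=F — not both ✓
  (4) P=F, R=F — same ✓
  (5) A=F, R=F — same ✓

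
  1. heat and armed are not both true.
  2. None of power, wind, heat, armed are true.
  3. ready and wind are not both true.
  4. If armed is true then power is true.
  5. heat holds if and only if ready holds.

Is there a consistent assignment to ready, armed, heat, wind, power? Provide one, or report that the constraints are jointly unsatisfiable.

ready = False, armed = False, heat = False, wind = False, power = False

  (1) heat=F, armed=F — not both ✓
  (2) {power, wind, heat, armed}: 0 true — none ✓
  (3) ready=F, wind=F — not both ✓
  (4) armed=F ⇒ power: vacuous ✓
  (5) heat=F, ready=F — same ✓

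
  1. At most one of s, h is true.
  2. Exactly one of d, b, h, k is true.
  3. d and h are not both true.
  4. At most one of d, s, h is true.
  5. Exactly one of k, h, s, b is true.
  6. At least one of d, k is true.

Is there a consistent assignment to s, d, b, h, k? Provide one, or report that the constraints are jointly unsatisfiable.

s=F, d=F, b=F, h=F, k=T

  (1) {s, h}: 0 true — at most one ✓
  (2) {d, b, h, k}: 1 true — exactly one ✓
  (3) d=F, h=F — not both ✓
  (4) {d, s, h}: 0 true — at most one ✓
  (5) {k, h, s, b}: 1 true — exactly one ✓
  (6) {d, k}: 1 true — at least one ✓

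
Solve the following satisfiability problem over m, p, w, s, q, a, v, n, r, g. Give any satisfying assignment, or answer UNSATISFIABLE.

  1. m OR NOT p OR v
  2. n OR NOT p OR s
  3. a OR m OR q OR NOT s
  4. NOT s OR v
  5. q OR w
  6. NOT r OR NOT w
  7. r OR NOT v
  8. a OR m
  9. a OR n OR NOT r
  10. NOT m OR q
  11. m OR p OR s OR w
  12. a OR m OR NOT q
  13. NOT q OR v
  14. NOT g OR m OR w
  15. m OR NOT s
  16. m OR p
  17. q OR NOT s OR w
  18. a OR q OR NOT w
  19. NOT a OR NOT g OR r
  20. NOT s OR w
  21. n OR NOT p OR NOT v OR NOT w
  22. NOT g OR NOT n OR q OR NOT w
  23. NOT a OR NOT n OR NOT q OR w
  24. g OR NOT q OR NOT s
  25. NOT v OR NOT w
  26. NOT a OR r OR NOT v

m=T, p=F, w=F, s=F, q=T, a=T, v=T, n=F, r=T, g=T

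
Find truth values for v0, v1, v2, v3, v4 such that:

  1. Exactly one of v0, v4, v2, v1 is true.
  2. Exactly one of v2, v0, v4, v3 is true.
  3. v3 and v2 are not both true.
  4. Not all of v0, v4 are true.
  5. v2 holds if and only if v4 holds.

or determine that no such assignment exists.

v0 = False, v1 = True, v2 = False, v3 = True, v4 = False

  (1) {v0, v4, v2, v1}: 1 true — exactly one ✓
  (2) {v2, v0, v4, v3}: 1 true — exactly one ✓
  (3) v3=T, v2=F — not both ✓
  (4) {v0, v4}: 0/2 true — not all ✓
  (5) v2=F, v4=F — same ✓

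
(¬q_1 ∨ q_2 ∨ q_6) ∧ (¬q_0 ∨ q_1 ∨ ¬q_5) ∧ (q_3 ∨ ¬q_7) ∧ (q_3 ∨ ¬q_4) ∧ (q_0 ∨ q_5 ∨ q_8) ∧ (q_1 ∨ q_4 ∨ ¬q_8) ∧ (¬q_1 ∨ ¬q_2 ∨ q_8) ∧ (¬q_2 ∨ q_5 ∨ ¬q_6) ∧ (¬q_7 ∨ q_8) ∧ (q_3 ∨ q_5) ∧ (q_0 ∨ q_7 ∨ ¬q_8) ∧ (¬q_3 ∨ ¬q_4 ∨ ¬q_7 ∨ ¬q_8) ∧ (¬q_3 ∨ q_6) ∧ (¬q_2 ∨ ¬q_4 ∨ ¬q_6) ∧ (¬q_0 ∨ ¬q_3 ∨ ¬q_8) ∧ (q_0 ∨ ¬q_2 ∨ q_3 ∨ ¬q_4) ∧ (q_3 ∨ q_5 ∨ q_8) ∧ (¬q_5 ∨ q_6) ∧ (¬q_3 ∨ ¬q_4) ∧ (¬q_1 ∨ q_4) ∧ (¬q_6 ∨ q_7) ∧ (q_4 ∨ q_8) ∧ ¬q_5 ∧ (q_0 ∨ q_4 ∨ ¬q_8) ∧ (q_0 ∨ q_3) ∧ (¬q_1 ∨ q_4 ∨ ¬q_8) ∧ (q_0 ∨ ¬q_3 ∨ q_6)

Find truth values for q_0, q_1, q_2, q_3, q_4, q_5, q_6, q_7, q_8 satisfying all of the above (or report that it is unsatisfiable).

Case q_4 = True:
  (q_3 ∨ ¬q_4) forces q_3 = True.
  Clause (¬q_3 ∨ ¬q_4) is falsified — contradiction.
Case q_4 = False:
  (¬q_1 ∨ q_4) forces q_1 = False.
  (q_1 ∨ q_4 ∨ ¬q_8) forces q_8 = False.
  Clause (q_4 ∨ q_8) is falsified — contradiction.
Both cases fail, so the formula is unsatisfiable.

Unsatisfiable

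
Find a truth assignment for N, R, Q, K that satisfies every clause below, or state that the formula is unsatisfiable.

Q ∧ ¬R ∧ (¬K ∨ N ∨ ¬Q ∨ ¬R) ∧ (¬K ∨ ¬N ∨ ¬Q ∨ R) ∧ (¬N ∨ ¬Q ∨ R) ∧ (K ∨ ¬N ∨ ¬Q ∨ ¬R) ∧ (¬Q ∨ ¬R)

N: False; R: False; Q: True; K: False

Unit clause (Q) forces Q = True.
Unit clause (¬R) forces R = False.
In (¬N ∨ ¬Q ∨ R) only ¬N is left, so N = False.
Set K = False.
Check each clause:
  (Q): Q holds.
  (¬R): ¬R holds.
  (¬K ∨ N ∨ ¬Q ∨ ¬R): ¬K holds.
  (¬K ∨ ¬N ∨ ¬Q ∨ R): ¬K holds.
  (¬N ∨ ¬Q ∨ R): ¬N holds.
  (K ∨ ¬N ∨ ¬Q ∨ ¬R): ¬N holds.
  (¬Q ∨ ¬R): ¬R holds.
All clauses satisfied.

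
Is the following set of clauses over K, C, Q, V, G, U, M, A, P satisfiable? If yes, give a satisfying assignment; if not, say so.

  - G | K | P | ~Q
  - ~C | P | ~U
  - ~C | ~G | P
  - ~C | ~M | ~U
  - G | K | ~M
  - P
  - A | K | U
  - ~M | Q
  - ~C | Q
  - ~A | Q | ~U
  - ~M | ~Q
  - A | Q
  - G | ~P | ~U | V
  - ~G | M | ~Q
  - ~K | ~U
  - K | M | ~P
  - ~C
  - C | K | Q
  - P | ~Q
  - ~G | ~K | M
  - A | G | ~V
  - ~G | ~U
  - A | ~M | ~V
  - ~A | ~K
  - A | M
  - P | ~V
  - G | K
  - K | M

Unsatisfiable — no assignment works.

Case M = True:
  (P) forces P = True.
  (~M | Q) forces Q = True.
  Clause (~M | ~Q) is falsified — contradiction.
Case M = False:
  (P) forces P = True.
  (K | M | ~P) forces K = True.
  (~K | ~U) forces U = False.
  (~C) forces C = False.
  (~G | ~K | M) forces G = False.
  (~A | ~K) forces A = False.
  Clause (A | M) is falsified — contradiction.
Both cases fail, so the formula is unsatisfiable.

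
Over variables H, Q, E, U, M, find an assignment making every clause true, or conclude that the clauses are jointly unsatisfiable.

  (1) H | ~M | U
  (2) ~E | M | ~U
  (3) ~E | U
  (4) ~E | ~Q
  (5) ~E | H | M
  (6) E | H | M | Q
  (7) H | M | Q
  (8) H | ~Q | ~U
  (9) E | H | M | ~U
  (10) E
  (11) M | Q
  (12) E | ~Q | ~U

H = False, Q = False, E = True, U = True, M = True

Unit clause (E) forces E = True.
In (~E | U) only U is left, so U = True.
In (~E | ~Q) only ~Q is left, so Q = False.
In (M | Q) only M is left, so M = True.
Set H = False.
All clauses satisfied.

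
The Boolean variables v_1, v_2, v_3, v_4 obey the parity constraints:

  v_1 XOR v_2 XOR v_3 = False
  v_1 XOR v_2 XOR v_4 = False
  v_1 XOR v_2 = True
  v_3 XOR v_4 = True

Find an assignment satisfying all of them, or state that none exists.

No satisfying assignment exists.

Adding constraints 1, 2, 4 mod 2: every variable appears an even number of times on the left, so the left side is 0.
But the right sides sum to 1 (mod 2). 0 ≠ 1 — the system is inconsistent.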